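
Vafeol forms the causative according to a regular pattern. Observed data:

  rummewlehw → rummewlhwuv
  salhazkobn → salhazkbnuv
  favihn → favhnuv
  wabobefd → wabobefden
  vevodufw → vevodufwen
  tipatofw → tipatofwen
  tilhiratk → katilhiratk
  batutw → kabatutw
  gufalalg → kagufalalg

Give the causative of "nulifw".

rummewlehw and vevodufw both end in -w yet inflect differently (rummewlhwuv, vevodufwen), so the final letter is not what conditions the rule; the second-to-last letter is.
"nulifw" has second-to-last letter 'f'. The stems whose second-to-last letter is 'f' (wabobefd → wabobefden, vevodufw → vevodufwen, tipatofw → tipatofwen) add -en.
So nulifw → nulifwen.

nulifwen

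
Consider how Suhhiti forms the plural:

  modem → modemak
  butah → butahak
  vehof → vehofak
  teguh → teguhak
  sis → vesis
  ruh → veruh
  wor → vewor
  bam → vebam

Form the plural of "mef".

butah and ruh both end in -h yet inflect differently (butahak, veruh), so the final letter is not what conditions the rule; the number of vowels is.
"mef" has 1 vowel. The stems with 1 vowel (sis → vesis, ruh → veruh, wor → vewor) add the prefix ve-.
So mef → vemef.

vemef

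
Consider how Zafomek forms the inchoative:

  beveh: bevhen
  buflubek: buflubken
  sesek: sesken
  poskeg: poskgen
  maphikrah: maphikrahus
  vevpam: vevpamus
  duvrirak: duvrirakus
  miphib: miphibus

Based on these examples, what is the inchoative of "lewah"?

lewahus

beveh and maphikrah both end in -h yet inflect differently (bevhen, maphikrahus), so the final letter is not what conditions the rule; the last vowel is.
"lewah" has last vowel 'a'. The stems whose last vowel is 'a' (maphikrah → maphikrahus, vevpam → vevpamus, duvrirak → duvrirakus) add -us.
So lewah → lewahus.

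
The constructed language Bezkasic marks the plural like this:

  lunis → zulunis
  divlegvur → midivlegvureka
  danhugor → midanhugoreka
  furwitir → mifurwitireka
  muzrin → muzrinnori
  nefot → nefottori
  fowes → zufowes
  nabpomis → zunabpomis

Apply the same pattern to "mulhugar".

mimulhugareka

furwitir and nabpomis both have last vowel 'i' yet inflect differently (mifurwitireka, zunabpomis), so the last vowel is not what conditions the rule; the final letter is.
"mulhugar" ends in -r. The stems ending in -r (danhugor → midanhugoreka, furwitir → mifurwitireka, divlegvur → midivlegvureka) add mi- … -eka around the stem.
The other patterns: stems ending in -s add the prefix zu-; stems ending in -n or -t double the final consonant and add -ori.
So mulhugar → mimulhugareka.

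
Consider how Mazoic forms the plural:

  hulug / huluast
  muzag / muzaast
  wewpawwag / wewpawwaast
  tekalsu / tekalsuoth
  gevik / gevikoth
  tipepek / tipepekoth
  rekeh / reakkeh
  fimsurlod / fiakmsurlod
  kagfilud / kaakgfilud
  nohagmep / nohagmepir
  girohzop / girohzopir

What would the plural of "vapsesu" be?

hulug and tekalsu both have last vowel 'u' yet inflect differently (huluast, tekalsuoth), so the last vowel is not what conditions the rule; the final letter is.
"vapsesu" ends in -u. The one such stem in the data (tekalsu → tekalsuoth) adds -oth, so the same rule applies.
The other patterns: stems ending in -g drop the final letter and add -ast; stems ending in -d or -h insert -ak- after the first vowel; stems ending in -p add -ir.
So vapsesu → vapsesuoth.

vapsesuoth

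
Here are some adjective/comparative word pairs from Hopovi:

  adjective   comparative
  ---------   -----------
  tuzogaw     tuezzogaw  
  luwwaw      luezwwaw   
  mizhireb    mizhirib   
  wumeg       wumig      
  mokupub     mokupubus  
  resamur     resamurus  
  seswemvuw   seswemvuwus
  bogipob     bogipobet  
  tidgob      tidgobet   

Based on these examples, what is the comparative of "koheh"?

mizhireb and mokupub both end in -b yet inflect differently (mizhirib, mokupubus), so the final letter is not what conditions the rule; the last vowel is.
"koheh" has last vowel 'e'. The stems whose last vowel is 'e' (mizhireb → mizhirib, wumeg → wumig) change the last vowel to 'i'.
So koheh → kohih.

kohih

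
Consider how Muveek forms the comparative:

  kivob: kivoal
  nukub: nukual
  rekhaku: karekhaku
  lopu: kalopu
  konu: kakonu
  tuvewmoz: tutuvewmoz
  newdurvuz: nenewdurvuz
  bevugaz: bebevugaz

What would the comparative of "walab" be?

"walab" ends in -b. The stems ending in -b (kivob → kivoal, nukub → nukual) drop the final letter and add -al.
So walab → walaal.

walaal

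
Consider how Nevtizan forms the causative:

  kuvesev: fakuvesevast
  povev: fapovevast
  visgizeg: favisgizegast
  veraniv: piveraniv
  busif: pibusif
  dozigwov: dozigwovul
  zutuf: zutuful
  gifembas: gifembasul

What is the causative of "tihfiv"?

pitihfiv

"tihfiv" has last vowel 'i'. The stems whose last vowel is 'i' (veraniv → piveraniv, busif → pibusif) add the prefix pi-.
So tihfiv → pitihfiv.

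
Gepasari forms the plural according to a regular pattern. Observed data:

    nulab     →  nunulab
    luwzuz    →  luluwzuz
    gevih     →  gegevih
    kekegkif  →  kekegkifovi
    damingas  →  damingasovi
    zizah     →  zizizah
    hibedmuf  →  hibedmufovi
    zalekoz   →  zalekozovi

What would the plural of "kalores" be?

kaloresovi

"kalores" has 3 vowels. The stems with 3 vowels (hibedmuf → hibedmufovi, kekegkif → kekegkifovi, zalekoz → zalekozovi) add -ovi.
So kalores → kaloresovi.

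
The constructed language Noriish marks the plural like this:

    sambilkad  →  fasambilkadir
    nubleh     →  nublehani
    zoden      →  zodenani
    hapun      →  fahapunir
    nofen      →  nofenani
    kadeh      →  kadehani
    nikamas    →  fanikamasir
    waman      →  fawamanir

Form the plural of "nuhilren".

nuhilrenani

"nuhilren" has last vowel 'e'. The stems whose last vowel is 'e' (kadeh → kadehani, nofen → nofenani, nubleh → nublehani) add -ani.
The other pattern: stems whose last vowel is 'a' or 'u' add fa- … -ir around the stem.
So nuhilren → nuhilrenani.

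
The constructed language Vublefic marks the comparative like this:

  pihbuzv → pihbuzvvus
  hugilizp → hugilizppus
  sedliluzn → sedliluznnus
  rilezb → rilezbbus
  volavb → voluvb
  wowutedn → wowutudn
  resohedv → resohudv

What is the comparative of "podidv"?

podudv

wowutedn and sedliluzn both end in -n yet inflect differently (wowutudn, sedliluznnus), so the final letter is not what conditions the rule; the second-to-last letter is.
"podidv" has second-to-last letter 'd'. The stems whose second-to-last letter is 'd' (resohedv → resohudv, wowutedn → wowutudn) change the last vowel to 'u'.
So podidv → podudv.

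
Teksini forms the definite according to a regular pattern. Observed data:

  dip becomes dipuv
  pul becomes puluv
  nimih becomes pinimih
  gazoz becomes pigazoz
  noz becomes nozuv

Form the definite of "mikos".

pimikos

noz and gazoz both end in -z yet inflect differently (nozuv, pigazoz), so the final letter is not what conditions the rule; the number of vowels is.
"mikos" has 2 vowels. The stems with 2 vowels (gazoz → pigazoz, nimih → pinimih) add the prefix pi-.
The other pattern: stems with 1 vowel add -uv.
So mikos → pimikos.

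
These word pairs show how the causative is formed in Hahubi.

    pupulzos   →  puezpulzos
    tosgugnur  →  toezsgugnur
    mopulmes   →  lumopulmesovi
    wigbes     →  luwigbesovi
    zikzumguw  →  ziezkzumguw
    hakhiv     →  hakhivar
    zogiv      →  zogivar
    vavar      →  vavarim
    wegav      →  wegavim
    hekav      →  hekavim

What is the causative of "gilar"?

wigbes and pupulzos both end in -s yet inflect differently (luwigbesovi, puezpulzos), so the final letter is not what conditions the rule; the last vowel is.
"gilar" has last vowel 'a'. The stems whose last vowel is 'a' (wegav → wegavim, hekav → hekavim, vavar → vavarim) add -im.
The other patterns: stems whose last vowel is 'e' add lu- … -ovi around the stem; stems whose last vowel is 'o' or 'u' insert -ez- after the first vowel; stems whose last vowel is 'i' add -ar.
So gilar → gilarim.

gilarim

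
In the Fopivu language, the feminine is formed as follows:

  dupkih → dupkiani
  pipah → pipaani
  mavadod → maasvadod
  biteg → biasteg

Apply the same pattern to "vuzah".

"vuzah" ends in -h. The stems ending in -h (dupkih → dupkiani, pipah → pipaani) drop the final letter and add -ani.
The other pattern: stems ending in -d or -g insert -as- after the first vowel.
So vuzah → vuzaani.

vuzaani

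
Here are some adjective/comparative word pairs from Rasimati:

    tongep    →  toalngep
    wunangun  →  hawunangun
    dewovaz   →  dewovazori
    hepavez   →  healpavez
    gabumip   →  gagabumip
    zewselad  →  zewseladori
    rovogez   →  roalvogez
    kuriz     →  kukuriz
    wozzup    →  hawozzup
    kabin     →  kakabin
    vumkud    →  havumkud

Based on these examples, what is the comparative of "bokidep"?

boalkidep

hepavez and kuriz both end in -z yet inflect differently (healpavez, kukuriz), so the final letter is not what conditions the rule; the last vowel is.
"bokidep" has last vowel 'e'. The stems whose last vowel is 'e' (hepavez → healpavez, rovogez → roalvogez, tongep → toalngep) insert -al- after the first vowel.
The other patterns: stems whose last vowel is 'i' repeat the first consonant+vowel as a prefix; stems whose last vowel is 'u' add the prefix ha-; stems whose last vowel is 'a' add -ori.
So bokidep → boalkidep.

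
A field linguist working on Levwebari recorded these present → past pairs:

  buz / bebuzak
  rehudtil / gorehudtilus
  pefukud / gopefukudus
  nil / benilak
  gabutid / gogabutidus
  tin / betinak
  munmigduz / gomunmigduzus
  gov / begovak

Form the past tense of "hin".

behinak

munmigduz and buz both end in -z yet inflect differently (gomunmigduzus, bebuzak), so the final letter is not what conditions the rule; the number of vowels is.
"hin" has 1 vowel. The stems with 1 vowel (buz → bebuzak, tin → betinak, gov → begovak) add be- … -ak around the stem.
The other pattern: stems with 3 vowels add go- … -us around the stem.
So hin → behinak.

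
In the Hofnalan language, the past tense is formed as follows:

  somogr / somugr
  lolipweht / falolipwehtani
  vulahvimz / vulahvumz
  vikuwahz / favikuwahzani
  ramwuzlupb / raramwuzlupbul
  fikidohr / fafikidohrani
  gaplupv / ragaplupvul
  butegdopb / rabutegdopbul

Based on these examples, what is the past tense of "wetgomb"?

wetgumb

vikuwahz and vulahvimz both end in -z yet inflect differently (favikuwahzani, vulahvumz), so the final letter is not what conditions the rule; the second-to-last letter is.
"wetgomb" has second-to-last letter 'm'. The one such stem in the data (vulahvimz → vulahvumz) changes the last vowel to 'u' (as does somogr), so the same rule applies.
The other patterns: stems whose second-to-last letter is 'h' add fa- … -ani around the stem; stems whose second-to-last letter is 'p' add ra- … -ul around the stem.
So wetgomb → wetgumb.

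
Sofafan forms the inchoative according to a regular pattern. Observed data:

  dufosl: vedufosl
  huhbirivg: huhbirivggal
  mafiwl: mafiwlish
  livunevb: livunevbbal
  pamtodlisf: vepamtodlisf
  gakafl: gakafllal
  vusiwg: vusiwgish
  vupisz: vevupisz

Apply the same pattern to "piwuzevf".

piwuzevffal

dufosl and mafiwl both end in -l yet inflect differently (vedufosl, mafiwlish), so the final letter is not what conditions the rule; the second-to-last letter is.
"piwuzevf" has second-to-last letter 'v'. The stems whose second-to-last letter is 'v' (livunevb → livunevbbal, huhbirivg → huhbirivggal) double the final consonant and add -al.
So piwuzevf → piwuzevffal.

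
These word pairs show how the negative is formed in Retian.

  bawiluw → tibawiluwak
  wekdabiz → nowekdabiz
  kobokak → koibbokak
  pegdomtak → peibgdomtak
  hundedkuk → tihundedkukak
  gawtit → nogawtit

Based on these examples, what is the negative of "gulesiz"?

nogulesiz

pegdomtak and hundedkuk both end in -k yet inflect differently (peibgdomtak, tihundedkukak), so the final letter is not what conditions the rule; the last vowel is.
"gulesiz" has last vowel 'i'. The stems whose last vowel is 'i' (gawtit → nogawtit, wekdabiz → nowekdabiz) add the prefix no-.
The other patterns: stems whose last vowel is 'a' insert -ib- after the first vowel; stems whose last vowel is 'u' add ti- … -ak around the stem.
So gulesiz → nogulesiz.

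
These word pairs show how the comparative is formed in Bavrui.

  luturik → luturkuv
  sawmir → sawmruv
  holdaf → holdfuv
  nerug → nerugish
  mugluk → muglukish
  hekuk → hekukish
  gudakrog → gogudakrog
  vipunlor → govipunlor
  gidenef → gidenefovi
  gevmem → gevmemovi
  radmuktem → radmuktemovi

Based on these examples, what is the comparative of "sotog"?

gosotog

luturik and mugluk both end in -k yet inflect differently (luturkuv, muglukish), so the final letter is not what conditions the rule; the last vowel is.
"sotog" has last vowel 'o'. The stems whose last vowel is 'o' (gudakrog → gogudakrog, vipunlor → govipunlor) add the prefix go-.
The other patterns: stems whose last vowel is 'a' or 'i' delete the last vowel and add -uv; stems whose last vowel is 'u' add -ish; stems whose last vowel is 'e' add -ovi.
So sotog → gosotog.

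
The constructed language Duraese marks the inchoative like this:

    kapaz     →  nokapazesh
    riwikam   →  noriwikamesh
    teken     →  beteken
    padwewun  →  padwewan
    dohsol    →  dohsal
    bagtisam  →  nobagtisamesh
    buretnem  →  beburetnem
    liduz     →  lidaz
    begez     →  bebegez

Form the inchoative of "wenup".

wenap

begez and kapaz both end in -z yet inflect differently (bebegez, nokapazesh), so the final letter is not what conditions the rule; the last vowel is.
"wenup" has last vowel 'u'. The stems whose last vowel is 'u' (liduz → lidaz, padwewun → padwewan) change the last vowel to 'a'.
So wenup → wenap.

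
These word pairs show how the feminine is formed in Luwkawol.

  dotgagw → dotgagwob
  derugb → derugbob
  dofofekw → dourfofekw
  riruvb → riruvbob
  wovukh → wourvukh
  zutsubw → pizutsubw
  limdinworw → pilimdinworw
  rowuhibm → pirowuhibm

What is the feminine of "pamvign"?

dofofekw and dotgagw both end in -w yet inflect differently (dourfofekw, dotgagwob), so the final letter is not what conditions the rule; the second-to-last letter is.
"pamvign" has second-to-last letter 'g'. The stems whose second-to-last letter is 'g' (dotgagw → dotgagwob, derugb → derugbob) add -ob.
So pamvign → pamvignob.

pamvignob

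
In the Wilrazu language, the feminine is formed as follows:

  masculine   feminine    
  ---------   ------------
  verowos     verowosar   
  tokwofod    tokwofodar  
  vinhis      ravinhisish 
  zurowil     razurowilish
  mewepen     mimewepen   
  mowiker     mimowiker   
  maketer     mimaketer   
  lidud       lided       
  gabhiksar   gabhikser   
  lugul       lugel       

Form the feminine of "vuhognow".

verowos and vinhis both end in -s yet inflect differently (verowosar, ravinhisish), so the final letter is not what conditions the rule; the last vowel is.
"vuhognow" has last vowel 'o'. The stems whose last vowel is 'o' (verowos → verowosar, tokwofod → tokwofodar) add -ar.
So vuhognow → vuhognowar.

vuhognowar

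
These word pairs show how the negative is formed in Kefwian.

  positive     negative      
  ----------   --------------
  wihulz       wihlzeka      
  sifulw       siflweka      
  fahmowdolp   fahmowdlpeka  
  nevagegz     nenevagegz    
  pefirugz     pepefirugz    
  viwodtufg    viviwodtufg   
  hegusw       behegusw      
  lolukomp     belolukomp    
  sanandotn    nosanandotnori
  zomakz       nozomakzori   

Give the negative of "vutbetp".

"vutbetp" has second-to-last letter 't'. The one such stem in the data (sanandotn → nosanandotnori) adds no- … -ori around the stem, so the same rule applies.
So vutbetp → novutbetpori.

novutbetpori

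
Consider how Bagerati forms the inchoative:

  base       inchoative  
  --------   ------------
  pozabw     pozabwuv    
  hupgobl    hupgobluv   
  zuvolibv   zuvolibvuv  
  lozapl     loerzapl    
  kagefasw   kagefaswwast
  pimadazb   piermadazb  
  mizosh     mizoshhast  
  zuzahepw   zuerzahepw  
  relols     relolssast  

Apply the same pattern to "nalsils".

nalsilssast

pozabw and kagefasw both end in -w yet inflect differently (pozabwuv, kagefaswwast), so the final letter is not what conditions the rule; the second-to-last letter is.
"nalsils" has second-to-last letter 'l'. The one such stem in the data (relols → relolssast) doubles the final consonant and adds -ast (as do kagefasw, mizosh), so the same rule applies.
So nalsils → nalsilssast.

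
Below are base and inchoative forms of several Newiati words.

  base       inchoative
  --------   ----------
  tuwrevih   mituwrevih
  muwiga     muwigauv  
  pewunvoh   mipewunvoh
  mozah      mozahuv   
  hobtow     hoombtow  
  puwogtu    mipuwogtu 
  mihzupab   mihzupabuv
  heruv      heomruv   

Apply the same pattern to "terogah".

miterogah

mozah and tuwrevih both end in -h yet inflect differently (mozahuv, mituwrevih), so the final letter is not what conditions the rule; the first letter is.
"terogah" begins with t-. The one such stem in the data (tuwrevih → mituwrevih) adds the prefix mi-, so the same rule applies.
The other patterns: stems beginning with h- insert -om- after the first vowel; stems beginning with m- add -uv.
So terogah → miterogah.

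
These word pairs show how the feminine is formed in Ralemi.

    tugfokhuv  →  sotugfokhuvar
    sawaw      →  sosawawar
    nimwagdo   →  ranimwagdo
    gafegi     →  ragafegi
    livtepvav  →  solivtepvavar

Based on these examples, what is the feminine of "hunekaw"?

tugfokhuv and gafegi both have 3 vowels yet inflect differently (sotugfokhuvar, ragafegi), so the number of vowels is not what conditions the rule; whether the stem ends in a vowel or a consonant is.
"hunekaw" ends in a consonant. The stems ending in a consonant (sawaw → sosawawar, tugfokhuv → sotugfokhuvar, livtepvav → solivtepvavar) add so- … -ar around the stem.
The other pattern: stems ending in a vowel add the prefix ra-.
So hunekaw → sohunekawar.

sohunekawar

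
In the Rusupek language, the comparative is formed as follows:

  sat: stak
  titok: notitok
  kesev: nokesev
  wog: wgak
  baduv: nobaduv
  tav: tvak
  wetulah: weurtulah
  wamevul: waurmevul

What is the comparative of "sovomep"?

sourvomep

"sovomep" has 3 vowels. The stems with 3 vowels (wetulah → weurtulah, wamevul → waurmevul) insert -ur- after the first vowel.
The other patterns: stems with 1 vowel delete the last vowel and add -ak; stems with 2 vowels add the prefix no-.
So sovomep → sourvomep.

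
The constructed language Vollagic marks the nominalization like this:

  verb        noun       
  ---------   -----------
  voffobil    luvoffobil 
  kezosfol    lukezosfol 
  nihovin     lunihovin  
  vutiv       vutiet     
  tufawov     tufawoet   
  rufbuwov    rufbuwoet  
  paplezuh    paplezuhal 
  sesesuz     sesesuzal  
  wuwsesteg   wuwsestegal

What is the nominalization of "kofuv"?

voffobil and vutiv both have last vowel 'i' yet inflect differently (luvoffobil, vutiet), so the last vowel is not what conditions the rule; the final letter is.
"kofuv" ends in -v. The stems ending in -v (vutiv → vutiet, tufawov → tufawoet, rufbuwov → rufbuwoet) drop the final letter and add -et.
The other patterns: stems ending in -l or -n add the prefix lu-; stems ending in -g, -h or -z add -al.
So kofuv → kofuet.

kofuet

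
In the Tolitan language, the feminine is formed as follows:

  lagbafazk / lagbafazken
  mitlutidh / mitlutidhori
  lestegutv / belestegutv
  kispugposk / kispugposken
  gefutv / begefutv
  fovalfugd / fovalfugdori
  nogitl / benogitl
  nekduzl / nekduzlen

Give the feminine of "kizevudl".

"kizevudl" has second-to-last letter 'd'. The one such stem in the data (mitlutidh → mitlutidhori) adds -ori, so the same rule applies.
So kizevudl → kizevudlori.

kizevudlori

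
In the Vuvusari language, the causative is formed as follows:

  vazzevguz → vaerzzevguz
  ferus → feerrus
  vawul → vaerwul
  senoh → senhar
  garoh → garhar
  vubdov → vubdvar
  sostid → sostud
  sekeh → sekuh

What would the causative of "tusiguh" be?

senoh and sekeh both end in -h yet inflect differently (senhar, sekuh), so the final letter is not what conditions the rule; the last vowel is.
"tusiguh" has last vowel 'u'. The stems whose last vowel is 'u' (vazzevguz → vaerzzevguz, ferus → feerrus, vawul → vaerwul) insert -er- after the first vowel.
So tusiguh → tuersiguh.

tuersiguh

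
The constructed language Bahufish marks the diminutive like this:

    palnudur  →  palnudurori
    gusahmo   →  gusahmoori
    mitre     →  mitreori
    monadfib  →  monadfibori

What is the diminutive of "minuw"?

Every pair shown (palnudur → palnudurori, gusahmo → gusahmoori, mitre → mitreori, …) follows the same rule: add -ori.
So minuw → minuwori.

minuwori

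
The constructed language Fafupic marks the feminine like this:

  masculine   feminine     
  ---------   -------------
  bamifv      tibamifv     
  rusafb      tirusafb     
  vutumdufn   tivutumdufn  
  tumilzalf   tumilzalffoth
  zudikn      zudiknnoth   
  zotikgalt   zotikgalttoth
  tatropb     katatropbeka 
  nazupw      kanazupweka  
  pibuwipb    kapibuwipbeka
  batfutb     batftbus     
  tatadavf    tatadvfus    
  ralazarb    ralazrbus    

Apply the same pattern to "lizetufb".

tilizetufb

vutumdufn and zudikn both end in -n yet inflect differently (tivutumdufn, zudiknnoth), so the final letter is not what conditions the rule; the second-to-last letter is.
"lizetufb" has second-to-last letter 'f'. The stems whose second-to-last letter is 'f' (bamifv → tibamifv, rusafb → tirusafb, vutumdufn → tivutumdufn) add the prefix ti-.
So lizetufb → tilizetufb.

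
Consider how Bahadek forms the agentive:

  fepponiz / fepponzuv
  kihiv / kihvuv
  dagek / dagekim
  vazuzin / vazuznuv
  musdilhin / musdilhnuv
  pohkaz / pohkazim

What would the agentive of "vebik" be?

vebkuv

fepponiz and pohkaz both end in -z yet inflect differently (fepponzuv, pohkazim), so the final letter is not what conditions the rule; the last vowel is.
"vebik" has last vowel 'i'. The stems whose last vowel is 'i' (vazuzin → vazuznuv, musdilhin → musdilhnuv, fepponiz → fepponzuv) delete the last vowel and add -uv.
So vebik → vebkuv.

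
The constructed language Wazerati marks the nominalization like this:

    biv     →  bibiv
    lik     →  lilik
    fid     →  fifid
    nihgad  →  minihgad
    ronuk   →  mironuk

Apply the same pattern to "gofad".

migofad

fid and nihgad both end in -d yet inflect differently (fifid, minihgad), so the final letter is not what conditions the rule; the number of vowels is.
"gofad" has 2 vowels. The stems with 2 vowels (nihgad → minihgad, ronuk → mironuk) add the prefix mi-.
The other pattern: stems with 1 vowel repeat the first consonant+vowel as a prefix.
So gofad → migofad.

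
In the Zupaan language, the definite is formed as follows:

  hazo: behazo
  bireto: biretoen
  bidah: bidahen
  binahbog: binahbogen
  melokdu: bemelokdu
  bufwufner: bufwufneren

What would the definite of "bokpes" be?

bokpesen

bireto and hazo both end in -o yet inflect differently (biretoen, behazo), so the final letter is not what conditions the rule; the first letter is.
"bokpes" begins with b-. The stems beginning with b- (bidah → bidahen, bufwufner → bufwufneren, binahbog → binahbogen) add -en.
So bokpes → bokpesen.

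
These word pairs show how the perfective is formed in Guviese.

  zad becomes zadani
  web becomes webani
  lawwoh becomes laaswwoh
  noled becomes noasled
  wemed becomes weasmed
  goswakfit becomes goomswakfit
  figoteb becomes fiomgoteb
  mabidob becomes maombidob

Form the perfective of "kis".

"kis" has 1 vowel. The stems with 1 vowel (zad → zadani, web → webani) add -ani.
The other patterns: stems with 2 vowels insert -as- after the first vowel; stems with 3 vowels insert -om- after the first vowel.
So kis → kisani.

kisani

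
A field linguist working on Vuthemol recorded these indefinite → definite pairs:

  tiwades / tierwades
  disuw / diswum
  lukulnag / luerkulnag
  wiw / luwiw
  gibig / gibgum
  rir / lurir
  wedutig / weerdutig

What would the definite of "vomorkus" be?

wiw and disuw both end in -w yet inflect differently (luwiw, diswum), so the final letter is not what conditions the rule; the number of vowels is.
"vomorkus" has 3 vowels. The stems with 3 vowels (tiwades → tierwades, wedutig → weerdutig, lukulnag → luerkulnag) insert -er- after the first vowel.
The other patterns: stems with 1 vowel add the prefix lu-; stems with 2 vowels delete the last vowel and add -um.
So vomorkus → voermorkus.

voermorkus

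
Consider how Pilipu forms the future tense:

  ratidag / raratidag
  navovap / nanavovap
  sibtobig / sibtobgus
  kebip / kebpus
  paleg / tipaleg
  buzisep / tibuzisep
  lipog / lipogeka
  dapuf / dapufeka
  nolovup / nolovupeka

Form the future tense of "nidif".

nidfus

ratidag and sibtobig both end in -g yet inflect differently (raratidag, sibtobgus), so the final letter is not what conditions the rule; the last vowel is.
"nidif" has last vowel 'i'. The stems whose last vowel is 'i' (sibtobig → sibtobgus, kebip → kebpus) delete the last vowel and add -us.
So nidif → nidfus.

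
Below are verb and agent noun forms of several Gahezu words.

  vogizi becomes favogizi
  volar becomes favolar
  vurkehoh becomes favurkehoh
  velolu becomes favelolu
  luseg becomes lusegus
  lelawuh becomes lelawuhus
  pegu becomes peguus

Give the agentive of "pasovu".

pasovuus

vurkehoh and lelawuh both end in -h yet inflect differently (favurkehoh, lelawuhus), so the final letter is not what conditions the rule; the first letter is.
"pasovu" begins with p-. The one such stem in the data (pegu → peguus) adds -us, so the same rule applies.
So pasovu → pasovuus.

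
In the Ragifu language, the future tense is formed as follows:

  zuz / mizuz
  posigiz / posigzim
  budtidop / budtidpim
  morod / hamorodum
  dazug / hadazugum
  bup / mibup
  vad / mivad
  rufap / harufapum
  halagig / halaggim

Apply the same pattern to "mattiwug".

mattiwgim

"mattiwug" has 3 vowels. The stems with 3 vowels (budtidop → budtidpim, posigiz → posigzim, halagig → halaggim) delete the last vowel and add -im.
The other patterns: stems with 1 vowel add the prefix mi-; stems with 2 vowels add ha- … -um around the stem.
So mattiwug → mattiwgim.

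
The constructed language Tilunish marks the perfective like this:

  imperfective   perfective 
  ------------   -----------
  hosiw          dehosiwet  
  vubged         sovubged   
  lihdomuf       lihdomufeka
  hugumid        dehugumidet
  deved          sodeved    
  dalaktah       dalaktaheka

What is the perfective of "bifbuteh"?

vubged and hugumid both end in -d yet inflect differently (sovubged, dehugumidet), so the final letter is not what conditions the rule; the last vowel is.
"bifbuteh" has last vowel 'e'. The stems whose last vowel is 'e' (vubged → sovubged, deved → sodeved) add the prefix so-.
The other patterns: stems whose last vowel is 'a' or 'u' add -eka; stems whose last vowel is 'i' add de- … -et around the stem.
So bifbuteh → sobifbuteh.

sobifbuteh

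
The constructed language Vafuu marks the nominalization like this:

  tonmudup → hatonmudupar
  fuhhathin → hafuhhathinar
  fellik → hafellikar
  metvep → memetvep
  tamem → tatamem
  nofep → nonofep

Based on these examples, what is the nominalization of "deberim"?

hadeberimar

metvep and tonmudup both end in -p yet inflect differently (memetvep, hatonmudupar), so the final letter is not what conditions the rule; the last vowel is.
"deberim" has last vowel 'i'. The stems whose last vowel is 'i' (fellik → hafellikar, fuhhathin → hafuhhathinar) add ha- … -ar around the stem.
The other pattern: stems whose last vowel is 'e' repeat the first consonant+vowel as a prefix.
So deberim → hadeberimar.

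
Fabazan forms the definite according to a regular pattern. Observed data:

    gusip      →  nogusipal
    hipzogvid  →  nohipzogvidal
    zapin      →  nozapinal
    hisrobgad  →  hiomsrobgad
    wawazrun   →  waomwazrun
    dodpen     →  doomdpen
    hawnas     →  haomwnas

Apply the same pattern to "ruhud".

hipzogvid and hisrobgad both end in -d yet inflect differently (nohipzogvidal, hiomsrobgad), so the final letter is not what conditions the rule; the last vowel is.
"ruhud" has last vowel 'u'. The one such stem in the data (wawazrun → waomwazrun) inserts -om- after the first vowel (as do hisrobgad, dodpen), so the same rule applies.
The other pattern: stems whose last vowel is 'i' add no- … -al around the stem.
So ruhud → ruomhud.

ruomhud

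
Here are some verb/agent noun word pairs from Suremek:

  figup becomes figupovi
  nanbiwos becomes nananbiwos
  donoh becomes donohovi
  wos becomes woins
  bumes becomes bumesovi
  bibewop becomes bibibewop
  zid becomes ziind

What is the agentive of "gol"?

goinl

wos and bumes both end in -s yet inflect differently (woins, bumesovi), so the final letter is not what conditions the rule; the number of vowels is.
"gol" has 1 vowel. The stems with 1 vowel (zid → ziind, wos → woins) insert -in- after the first vowel.
The other patterns: stems with 2 vowels add -ovi; stems with 3 vowels repeat the first consonant+vowel as a prefix.
So gol → goinl.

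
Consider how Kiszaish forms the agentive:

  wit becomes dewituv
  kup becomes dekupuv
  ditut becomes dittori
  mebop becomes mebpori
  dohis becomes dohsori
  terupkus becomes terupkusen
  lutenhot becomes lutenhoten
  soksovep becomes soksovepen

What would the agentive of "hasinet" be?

"hasinet" has 3 vowels. The stems with 3 vowels (terupkus → terupkusen, lutenhot → lutenhoten, soksovep → soksovepen) add -en.
The other patterns: stems with 1 vowel add de- … -uv around the stem; stems with 2 vowels delete the last vowel and add -ori.
So hasinet → hasineten.

hasineten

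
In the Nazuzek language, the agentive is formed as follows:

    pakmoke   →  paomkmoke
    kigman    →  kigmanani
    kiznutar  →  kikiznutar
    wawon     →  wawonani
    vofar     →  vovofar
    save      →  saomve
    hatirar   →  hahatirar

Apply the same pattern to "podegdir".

popodegdir

"podegdir" ends in -r. The stems ending in -r (hatirar → hahatirar, kiznutar → kikiznutar, vofar → vovofar) repeat the first consonant+vowel as a prefix.
The other patterns: stems ending in -e insert -om- after the first vowel; stems ending in -n add -ani.
So podegdir → popodegdir.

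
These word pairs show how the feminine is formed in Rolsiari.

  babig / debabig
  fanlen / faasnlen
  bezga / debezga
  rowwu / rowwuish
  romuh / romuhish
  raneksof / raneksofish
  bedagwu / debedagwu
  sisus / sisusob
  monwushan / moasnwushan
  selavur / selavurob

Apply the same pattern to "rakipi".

rakipiish

rowwu and bedagwu both end in -u yet inflect differently (rowwuish, debedagwu), so the final letter is not what conditions the rule; the first letter is.
"rakipi" begins with r-. The stems beginning with r- (raneksof → raneksofish, romuh → romuhish, rowwu → rowwuish) add -ish.
So rakipi → rakipiish.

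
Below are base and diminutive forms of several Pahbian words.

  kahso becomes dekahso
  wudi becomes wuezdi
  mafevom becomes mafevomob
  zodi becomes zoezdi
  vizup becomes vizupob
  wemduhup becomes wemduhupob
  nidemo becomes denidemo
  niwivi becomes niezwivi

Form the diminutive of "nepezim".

"nepezim" ends in -m. The one such stem in the data (mafevom → mafevomob) adds -ob, so the same rule applies.
So nepezim → nepezimob.

nepezimob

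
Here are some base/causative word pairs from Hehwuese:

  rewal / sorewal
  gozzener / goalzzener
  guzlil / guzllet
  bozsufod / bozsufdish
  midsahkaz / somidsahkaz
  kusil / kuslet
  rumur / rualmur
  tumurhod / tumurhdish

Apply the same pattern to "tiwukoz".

tiwukzish

"tiwukoz" has last vowel 'o'. The stems whose last vowel is 'o' (bozsufod → bozsufdish, tumurhod → tumurhdish) delete the last vowel and add -ish.
The other patterns: stems whose last vowel is 'i' delete the last vowel and add -et; stems whose last vowel is 'a' add the prefix so-; stems whose last vowel is 'e' or 'u' insert -al- after the first vowel.
So tiwukoz → tiwukzish.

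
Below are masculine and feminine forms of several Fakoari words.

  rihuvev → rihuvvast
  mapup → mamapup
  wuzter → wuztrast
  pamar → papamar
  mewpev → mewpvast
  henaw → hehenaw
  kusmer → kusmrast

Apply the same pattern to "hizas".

hihizas

wuzter and pamar both end in -r yet inflect differently (wuztrast, papamar), so the final letter is not what conditions the rule; the last vowel is.
"hizas" has last vowel 'a'. The stems whose last vowel is 'a' (pamar → papamar, henaw → hehenaw) repeat the first consonant+vowel as a prefix.
So hizas → hihizas.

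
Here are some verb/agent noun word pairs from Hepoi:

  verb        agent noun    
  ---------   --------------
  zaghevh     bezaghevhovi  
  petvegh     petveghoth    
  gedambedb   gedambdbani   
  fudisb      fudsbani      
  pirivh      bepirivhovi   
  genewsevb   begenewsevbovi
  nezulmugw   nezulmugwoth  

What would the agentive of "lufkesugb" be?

zaghevh and petvegh both end in -h yet inflect differently (bezaghevhovi, petveghoth), so the final letter is not what conditions the rule; the second-to-last letter is.
"lufkesugb" has second-to-last letter 'g'. The stems whose second-to-last letter is 'g' (petvegh → petveghoth, nezulmugw → nezulmugwoth) add -oth.
So lufkesugb → lufkesugboth.

lufkesugboth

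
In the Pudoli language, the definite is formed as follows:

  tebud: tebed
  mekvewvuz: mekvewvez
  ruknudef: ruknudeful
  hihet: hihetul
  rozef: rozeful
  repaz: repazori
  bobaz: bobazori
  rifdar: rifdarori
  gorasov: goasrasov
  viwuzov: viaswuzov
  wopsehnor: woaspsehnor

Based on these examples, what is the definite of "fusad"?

mekvewvuz and repaz both end in -z yet inflect differently (mekvewvez, repazori), so the final letter is not what conditions the rule; the last vowel is.
"fusad" has last vowel 'a'. The stems whose last vowel is 'a' (repaz → repazori, bobaz → bobazori, rifdar → rifdarori) add -ori.
So fusad → fusadori.

fusadori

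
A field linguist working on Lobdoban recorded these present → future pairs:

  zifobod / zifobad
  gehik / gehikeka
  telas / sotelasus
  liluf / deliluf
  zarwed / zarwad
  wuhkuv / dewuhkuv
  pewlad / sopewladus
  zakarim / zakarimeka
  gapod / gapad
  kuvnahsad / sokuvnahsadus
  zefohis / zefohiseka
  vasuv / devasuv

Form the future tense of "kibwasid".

zarwed and kuvnahsad both end in -d yet inflect differently (zarwad, sokuvnahsadus), so the final letter is not what conditions the rule; the last vowel is.
"kibwasid" has last vowel 'i'. The stems whose last vowel is 'i' (zakarim → zakarimeka, gehik → gehikeka, zefohis → zefohiseka) add -eka.
The other patterns: stems whose last vowel is 'e' or 'o' change the last vowel to 'a'; stems whose last vowel is 'u' add the prefix de-; stems whose last vowel is 'a' add so- … -us around the stem.
So kibwasid → kibwasideka.

kibwasideka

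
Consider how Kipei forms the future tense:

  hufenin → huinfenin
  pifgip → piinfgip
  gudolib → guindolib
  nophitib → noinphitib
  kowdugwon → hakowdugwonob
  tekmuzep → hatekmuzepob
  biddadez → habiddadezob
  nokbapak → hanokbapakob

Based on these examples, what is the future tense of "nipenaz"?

hanipenazob

"nipenaz" has last vowel 'a'. The one such stem in the data (nokbapak → hanokbapakob) adds ha- … -ob around the stem, so the same rule applies.
The other pattern: stems whose last vowel is 'i' insert -in- after the first vowel.
So nipenaz → hanipenazob.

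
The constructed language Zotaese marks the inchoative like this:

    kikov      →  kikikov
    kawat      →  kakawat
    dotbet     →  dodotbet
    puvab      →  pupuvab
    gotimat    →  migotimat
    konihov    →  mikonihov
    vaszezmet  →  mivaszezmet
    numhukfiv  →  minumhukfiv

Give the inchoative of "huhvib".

kawat and gotimat both end in -t yet inflect differently (kakawat, migotimat), so the final letter is not what conditions the rule; the number of vowels is.
"huhvib" has 2 vowels. The stems with 2 vowels (kikov → kikikov, kawat → kakawat, dotbet → dodotbet) repeat the first consonant+vowel as a prefix.
So huhvib → huhuhvib.

huhuhvib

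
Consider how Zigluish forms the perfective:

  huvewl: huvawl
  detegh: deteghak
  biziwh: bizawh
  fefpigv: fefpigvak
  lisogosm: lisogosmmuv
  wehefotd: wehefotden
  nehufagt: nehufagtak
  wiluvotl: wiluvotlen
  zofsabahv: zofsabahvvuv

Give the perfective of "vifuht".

"vifuht" has second-to-last letter 'h'. The one such stem in the data (zofsabahv → zofsabahvvuv) doubles the final consonant and adds -uv (as does lisogosm), so the same rule applies.
So vifuht → vifuhttuv.

vifuhttuv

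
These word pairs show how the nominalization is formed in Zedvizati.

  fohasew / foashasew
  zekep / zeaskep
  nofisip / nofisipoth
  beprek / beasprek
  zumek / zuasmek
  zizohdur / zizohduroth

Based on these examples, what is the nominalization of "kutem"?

zekep and nofisip both end in -p yet inflect differently (zeaskep, nofisipoth), so the final letter is not what conditions the rule; the last vowel is.
"kutem" has last vowel 'e'. The stems whose last vowel is 'e' (zumek → zuasmek, beprek → beasprek, fohasew → foashasew) insert -as- after the first vowel.
The other pattern: stems whose last vowel is 'i' or 'u' add -oth.
So kutem → kuastem.

kuastem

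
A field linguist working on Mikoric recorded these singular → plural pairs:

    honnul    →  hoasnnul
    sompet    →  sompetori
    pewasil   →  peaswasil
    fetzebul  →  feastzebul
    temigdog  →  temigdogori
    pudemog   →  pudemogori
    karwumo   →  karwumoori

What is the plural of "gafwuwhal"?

gaasfwuwhal

pewasil and pudemog both begin with p- yet inflect differently (peaswasil, pudemogori), so the first letter is not what conditions the rule; the final letter is.
"gafwuwhal" ends in -l. The stems ending in -l (honnul → hoasnnul, pewasil → peaswasil, fetzebul → feastzebul) insert -as- after the first vowel.
So gafwuwhal → gaasfwuwhal.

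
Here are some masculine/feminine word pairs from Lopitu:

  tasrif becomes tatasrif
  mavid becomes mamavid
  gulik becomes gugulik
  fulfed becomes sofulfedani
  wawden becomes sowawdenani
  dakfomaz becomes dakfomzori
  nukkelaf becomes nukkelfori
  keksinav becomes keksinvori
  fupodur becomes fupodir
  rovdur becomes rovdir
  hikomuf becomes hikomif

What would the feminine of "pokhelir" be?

popokhelir

mavid and fulfed both end in -d yet inflect differently (mamavid, sofulfedani), so the final letter is not what conditions the rule; the last vowel is.
"pokhelir" has last vowel 'i'. The stems whose last vowel is 'i' (tasrif → tatasrif, mavid → mamavid, gulik → gugulik) repeat the first consonant+vowel as a prefix.
The other patterns: stems whose last vowel is 'e' add so- … -ani around the stem; stems whose last vowel is 'a' delete the last vowel and add -ori; stems whose last vowel is 'u' change the last vowel to 'i'.
So pokhelir → popokhelir.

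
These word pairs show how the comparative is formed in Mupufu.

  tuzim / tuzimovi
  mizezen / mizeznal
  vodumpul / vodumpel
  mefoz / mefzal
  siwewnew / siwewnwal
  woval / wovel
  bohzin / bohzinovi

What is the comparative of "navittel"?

navittlal

"navittel" has last vowel 'e'. The stems whose last vowel is 'e' (siwewnew → siwewnwal, mizezen → mizeznal) delete the last vowel and add -al.
The other patterns: stems whose last vowel is 'a' or 'u' change the last vowel to 'e'; stems whose last vowel is 'i' add -ovi.
So navittel → navittlal.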